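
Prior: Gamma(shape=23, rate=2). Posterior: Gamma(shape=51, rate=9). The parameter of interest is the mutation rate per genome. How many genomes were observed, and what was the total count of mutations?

n = 7 genomes with total 28 mutations

A Gamma(α, β) prior (rate parametrization) on a Poisson rate with n observations summing to S gives posterior Gamma(α+S, β+n).
Matching: Σxᵢ = 51 − 23 = 28 and n = 9 − 2 = 7.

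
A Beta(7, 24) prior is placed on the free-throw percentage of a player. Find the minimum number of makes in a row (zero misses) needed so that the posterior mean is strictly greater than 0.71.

After k makes and 0 misses the posterior is Beta(7+k, 24), with mean (7+k)/(7+24+k).
Set (7+k)/(31+k) > 0.71 and solve: k > (0.71·31 − 7)/(1 − 0.71) = 51.759.
The smallest integer exceeding 51.759 is 52.

k = 52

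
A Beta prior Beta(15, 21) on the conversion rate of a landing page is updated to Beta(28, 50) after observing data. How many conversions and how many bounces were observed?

13 conversions and 29 bounces

Beta is conjugate to the binomial likelihood: posterior = Beta(a+s, b+f).
Match parameters: s=28−15=13, f=50−21=29.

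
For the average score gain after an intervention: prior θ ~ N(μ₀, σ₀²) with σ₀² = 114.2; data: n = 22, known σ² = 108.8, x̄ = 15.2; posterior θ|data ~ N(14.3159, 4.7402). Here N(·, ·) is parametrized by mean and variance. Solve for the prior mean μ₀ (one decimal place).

The posterior mean is a precision-weighted average: μ_n = (τ₀μ₀ + τ_data·x̄)/(τ₀+τ_data), with τ₀=1/σ₀² and τ_data=n/σ².
Here τ₀ = 1/114.2 = 0.008757 and τ_data = 22/108.8 = 0.202206, so τ_n = 0.210963.
Rearranging for μ₀: μ₀ = (μ_n·τ_n − τ_data·x̄)/τ₀ = (14.3159·0.210963 − 0.202206·15.2) / 0.008757 = -0.053406/0.008757 ≈ -6.1.

μ₀ = -6.1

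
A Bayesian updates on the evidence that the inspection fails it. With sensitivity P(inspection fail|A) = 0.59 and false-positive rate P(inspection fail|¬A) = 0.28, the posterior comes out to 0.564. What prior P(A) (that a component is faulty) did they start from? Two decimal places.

P(A) = 0.38

In odds form, posterior odds = prior odds × likelihood ratio, so prior odds = posterior odds ÷ LR.
Posterior odds = 0.564/(1−0.564) = 1.2936. LR = 0.59/0.28 = 2.1071.
Prior odds = 1.2936/2.1071 = 0.6139, so P(A) = 0.6139/(1+0.6139) ≈ 0.38.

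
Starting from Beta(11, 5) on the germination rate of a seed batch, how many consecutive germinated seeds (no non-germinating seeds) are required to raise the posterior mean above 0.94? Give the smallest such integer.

k = 68

After k germinated seeds and 0 non-germinating seeds the posterior is Beta(11+k, 5), with mean (11+k)/(11+5+k).
Set (11+k)/(16+k) > 0.94 and solve: k > (0.94·16 − 11)/(1 − 0.94) = 67.333.
The smallest integer exceeding 67.333 is 68.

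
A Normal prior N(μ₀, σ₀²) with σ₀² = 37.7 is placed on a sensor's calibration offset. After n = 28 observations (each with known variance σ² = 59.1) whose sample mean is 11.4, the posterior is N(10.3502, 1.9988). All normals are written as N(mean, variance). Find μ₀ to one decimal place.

μ₀ = -8.4

With known observation variance, the Normal–Normal posterior has precision τ_n = τ₀ + n/σ² and mean μ_n = (τ₀μ₀ + (n/σ²)x̄)/τ_n.
Here τ₀ = 1/37.7 = 0.026525 and τ_data = 28/59.1 = 0.473773, so τ_n = 0.500298.
Rearranging for μ₀: μ₀ = (μ_n·τ_n − τ_data·x̄)/τ₀ = (10.3502·0.500298 − 0.473773·11.4) / 0.026525 = -0.222828/0.026525 ≈ -8.4.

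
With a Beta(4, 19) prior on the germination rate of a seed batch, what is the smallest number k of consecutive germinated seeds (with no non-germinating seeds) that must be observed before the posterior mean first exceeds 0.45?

k = 12

After k germinated seeds and 0 non-germinating seeds the posterior is Beta(4+k, 19), with mean (4+k)/(4+19+k).
Set (4+k)/(23+k) > 0.45 and solve: k > (0.45·23 − 4)/(1 − 0.45) = 11.545.
The smallest integer exceeding 11.545 is 12.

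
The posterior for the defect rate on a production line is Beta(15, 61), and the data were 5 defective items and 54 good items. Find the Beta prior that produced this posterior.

Beta(10, 7)

A Beta(a, b) prior with s successes and f failures in binomial data gives a Beta(a+s, b+f) posterior.
So a = 15 − 5 = 10 and b = 61 − 54 = 7.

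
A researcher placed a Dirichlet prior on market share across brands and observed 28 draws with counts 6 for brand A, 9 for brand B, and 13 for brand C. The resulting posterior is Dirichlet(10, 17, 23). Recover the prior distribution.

Dirichlet(4, 8, 10)

For a Dirichlet(α) prior with multinomial counts c, the posterior is Dirichlet(α + c) componentwise.
Subtract each count from the matching posterior parameter: 10−6=4, 17−9=8, 23−13=10.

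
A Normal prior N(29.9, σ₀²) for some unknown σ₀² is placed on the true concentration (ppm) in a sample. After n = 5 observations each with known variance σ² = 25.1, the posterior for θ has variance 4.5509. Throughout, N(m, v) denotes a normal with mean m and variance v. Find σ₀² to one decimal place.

σ₀² = 48.7

For the Normal–Normal model with known σ², precisions add: τ_n = τ₀ + n/σ².
So 1/σ₀² = 1/4.5509 − 5/25.1 = 0.219737 − 0.199203 = 0.020534.
Hence σ₀² = 1/0.020534 ≈ 48.7.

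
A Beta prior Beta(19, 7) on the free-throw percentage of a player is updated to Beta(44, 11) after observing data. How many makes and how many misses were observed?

25 makes and 4 misses

Beta is conjugate to the binomial likelihood: posterior = Beta(α+s, β+f).
So s = 44 − 19 = 25 and f = 11 − 7 = 4.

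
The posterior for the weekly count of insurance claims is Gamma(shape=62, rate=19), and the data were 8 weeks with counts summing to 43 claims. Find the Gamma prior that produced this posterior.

Gamma(shape=19, rate=11)

A Gamma(α, β) prior (rate parametrization) on a Poisson rate with n observations summing to S gives posterior Gamma(α+S, β+n).
So α = 62 − 43 = 19 and β = 19 − 8 = 11.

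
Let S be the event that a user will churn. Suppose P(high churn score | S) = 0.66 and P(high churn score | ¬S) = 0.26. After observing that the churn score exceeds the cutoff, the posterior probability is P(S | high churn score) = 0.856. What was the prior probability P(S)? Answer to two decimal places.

In odds form, posterior odds = prior odds × likelihood ratio, so prior odds = posterior odds ÷ LR.
Posterior odds = 0.856/(1−0.856) = 5.9444. LR = 0.66/0.26 = 2.5385.
Prior odds = 5.9444/2.5385 = 2.3417, so P(S) = 2.3417/(1+2.3417) ≈ 0.70.

P(S) = 0.70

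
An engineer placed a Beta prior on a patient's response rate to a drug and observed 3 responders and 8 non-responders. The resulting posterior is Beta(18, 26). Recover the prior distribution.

A Beta(α, β) prior with s successes and f failures in binomial data gives a Beta(α+s, β+f) posterior.
Subtract the data counts: 18−3=15, 26−8=18.

Beta(15, 18)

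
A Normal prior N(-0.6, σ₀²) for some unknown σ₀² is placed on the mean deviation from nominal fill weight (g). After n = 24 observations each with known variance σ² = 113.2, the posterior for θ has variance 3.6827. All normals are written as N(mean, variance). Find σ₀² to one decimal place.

σ₀² = 16.8

For the Normal–Normal model with known σ², precisions add: τ_n = τ₀ + n/σ².
So 1/σ₀² = 1/3.6827 − 24/113.2 = 0.271540 − 0.212014 = 0.059526.
Hence σ₀² = 1/0.059526 ≈ 16.8.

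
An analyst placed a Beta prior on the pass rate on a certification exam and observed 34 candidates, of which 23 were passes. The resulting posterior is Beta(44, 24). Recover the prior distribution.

Beta(21, 13)

Beta is conjugate to the binomial likelihood: posterior = Beta(α+s, β+f).
So α = 44 − 23 = 21 and β = 24 − 11 = 13.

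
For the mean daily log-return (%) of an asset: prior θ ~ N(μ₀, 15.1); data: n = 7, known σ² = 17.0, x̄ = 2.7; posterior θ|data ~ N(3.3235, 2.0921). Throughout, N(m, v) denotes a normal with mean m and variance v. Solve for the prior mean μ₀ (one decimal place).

With known observation variance, the Normal–Normal posterior has precision τ_n = τ₀ + n/σ² and mean μ_n = (τ₀μ₀ + (n/σ²)x̄)/τ_n.
Here τ₀ = 1/15.1 = 0.066225 and τ_data = 7/17.0 = 0.411765, so τ_n = 0.477990.
Rearranging for μ₀: μ₀ = (μ_n·τ_n − τ_data·x̄)/τ₀ = (3.3235·0.477990 − 0.411765·2.7) / 0.066225 = 0.476834/0.066225 ≈ 7.2.

μ₀ = 7.2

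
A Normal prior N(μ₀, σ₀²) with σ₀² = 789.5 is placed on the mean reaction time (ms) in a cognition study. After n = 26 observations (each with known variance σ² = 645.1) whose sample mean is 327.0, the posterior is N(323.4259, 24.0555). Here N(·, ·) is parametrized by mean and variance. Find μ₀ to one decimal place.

With known observation variance, the Normal–Normal posterior has precision τ_n = τ₀ + n/σ² and mean μ_n = (τ₀μ₀ + (n/σ²)x̄)/τ_n.
Here τ₀ = 1/789.5 = 0.001267 and τ_data = 26/645.1 = 0.040304, so τ_n = 0.041571.
Rearranging for μ₀: μ₀ = (μ_n·τ_n − τ_data·x̄)/τ₀ = (323.4259·0.041571 − 0.040304·327.0) / 0.001267 = 0.265730/0.001267 ≈ 209.7.

μ₀ = 209.7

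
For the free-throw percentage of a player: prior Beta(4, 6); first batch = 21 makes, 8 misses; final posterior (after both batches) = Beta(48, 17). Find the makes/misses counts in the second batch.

23 makes and 3 misses

Because Beta–binomial updating is additive in the counts, the combined data contributed (α_post−α_prior, β_post−β_prior) successes and failures.
Total across both batches: 48−4=44 makes, 17−6=11 misses.
Subtract the first batch: 44−21=23 makes and 11−8=3 misses.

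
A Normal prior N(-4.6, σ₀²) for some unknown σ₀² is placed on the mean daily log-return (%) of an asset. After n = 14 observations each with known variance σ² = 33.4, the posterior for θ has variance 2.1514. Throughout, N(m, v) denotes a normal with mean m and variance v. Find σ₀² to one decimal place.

Posterior precision equals prior precision plus data precision: 1/σ_n² = 1/σ₀² + n/σ².
So 1/σ₀² = 1/2.1514 − 14/33.4 = 0.464814 − 0.419162 = 0.045652.
Hence σ₀² = 1/0.045652 ≈ 21.9.

σ₀² = 21.9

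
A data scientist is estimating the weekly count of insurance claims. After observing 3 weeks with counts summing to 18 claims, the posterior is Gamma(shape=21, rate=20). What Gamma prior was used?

Gamma(shape=3, rate=17)

Gamma–Poisson conjugacy: posterior shape = α + Σxᵢ, posterior rate = β + n.
So α = 21 − 18 = 3 and β = 20 − 3 = 17.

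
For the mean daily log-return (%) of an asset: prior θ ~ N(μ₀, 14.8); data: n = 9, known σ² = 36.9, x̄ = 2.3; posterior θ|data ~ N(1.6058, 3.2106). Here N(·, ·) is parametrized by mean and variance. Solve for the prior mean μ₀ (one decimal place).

μ₀ = -0.9

With known observation variance, the Normal–Normal posterior has precision τ_n = τ₀ + n/σ² and mean μ_n = (τ₀μ₀ + (n/σ²)x̄)/τ_n.
Here τ₀ = 1/14.8 = 0.067568 and τ_data = 9/36.9 = 0.243902, so τ_n = 0.311470.
Rearranging for μ₀: μ₀ = (μ_n·τ_n − τ_data·x̄)/τ₀ = (1.6058·0.311470 − 0.243902·2.3) / 0.067568 = -0.060816/0.067568 ≈ -0.9.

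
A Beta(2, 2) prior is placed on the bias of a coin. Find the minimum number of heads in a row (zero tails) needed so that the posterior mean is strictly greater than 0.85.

After k heads and 0 tails the posterior is Beta(2+k, 2), with mean (2+k)/(2+2+k).
Set (2+k)/(4+k) > 0.85 and solve: k > (0.85·4 − 2)/(1 − 0.85) = 9.333.
The smallest integer exceeding 9.333 is 10.

k = 10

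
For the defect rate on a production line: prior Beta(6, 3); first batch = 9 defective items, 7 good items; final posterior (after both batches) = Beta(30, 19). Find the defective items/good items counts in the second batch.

15 defective items and 9 good items

Because Beta–binomial updating is additive in the counts, the combined data contributed (α_post−α_prior, β_post−β_prior) successes and failures.
Total across both batches: 30−6=24 defective items, 19−3=16 good items.
Subtract the first batch: 24−9=15 defective items and 16−7=9 good items.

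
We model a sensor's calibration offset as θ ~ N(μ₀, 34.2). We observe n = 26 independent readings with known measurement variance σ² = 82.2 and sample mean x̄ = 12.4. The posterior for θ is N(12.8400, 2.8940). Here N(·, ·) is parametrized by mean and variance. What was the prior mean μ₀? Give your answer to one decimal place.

The posterior mean is a precision-weighted average: μ_n = (τ₀μ₀ + τ_data·x̄)/(τ₀+τ_data), with τ₀=1/σ₀² and τ_data=n/σ².
Here τ₀ = 1/34.2 = 0.029240 and τ_data = 26/82.2 = 0.316302, so τ_n = 0.345542.
Rearranging for μ₀: μ₀ = (μ_n·τ_n − τ_data·x̄)/τ₀ = (12.8400·0.345542 − 0.316302·12.4) / 0.029240 = 0.514614/0.029240 ≈ 17.6.

μ₀ = 17.6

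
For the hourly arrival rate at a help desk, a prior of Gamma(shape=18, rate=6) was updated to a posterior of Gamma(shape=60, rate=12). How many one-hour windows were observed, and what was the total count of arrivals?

A Gamma(α, β) prior (rate parametrization) on a Poisson rate with n observations summing to S gives posterior Gamma(α+S, β+n).
Matching: Σxᵢ = 60 − 18 = 42 and n = 12 − 6 = 6.

n = 6 one-hour windows with total 42 arrivals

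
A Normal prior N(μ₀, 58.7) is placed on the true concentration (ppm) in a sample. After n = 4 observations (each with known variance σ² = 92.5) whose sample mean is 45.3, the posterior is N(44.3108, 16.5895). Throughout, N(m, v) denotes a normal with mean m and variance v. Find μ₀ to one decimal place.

μ₀ = 41.8

With known observation variance, the Normal–Normal posterior has precision τ_n = τ₀ + n/σ² and mean μ_n = (τ₀μ₀ + (n/σ²)x̄)/τ_n.
Here τ₀ = 1/58.7 = 0.017036 and τ_data = 4/92.5 = 0.043243, so τ_n = 0.060279.
Rearranging for μ₀: μ₀ = (μ_n·τ_n − τ_data·x̄)/τ₀ = (44.3108·0.060279 − 0.043243·45.3) / 0.017036 = 0.712103/0.017036 ≈ 41.8.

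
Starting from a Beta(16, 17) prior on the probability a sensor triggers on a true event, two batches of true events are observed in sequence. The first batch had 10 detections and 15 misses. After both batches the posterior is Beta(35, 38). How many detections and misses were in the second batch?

Sequential conjugate updates are equivalent to a single update on the pooled data, so total successes = posterior α − prior α and total failures = posterior β − prior β.
Total across both batches: 35−16=19 detections, 38−17=21 misses.
Subtract the first batch: 19−10=9 detections and 21−15=6 misses.

9 detections and 6 misses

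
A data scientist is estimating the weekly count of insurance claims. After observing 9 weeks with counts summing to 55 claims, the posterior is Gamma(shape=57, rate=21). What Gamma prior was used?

Gamma(shape=2, rate=12)

A Gamma(α, β) prior (rate parametrization) on a Poisson rate with n observations summing to S gives posterior Gamma(α+S, β+n).
So α = 57 − 55 = 2 and β = 21 − 9 = 12.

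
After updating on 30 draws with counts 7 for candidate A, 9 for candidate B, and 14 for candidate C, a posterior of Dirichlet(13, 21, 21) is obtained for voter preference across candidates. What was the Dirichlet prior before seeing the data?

Dirichlet(6, 12, 7)

For a Dirichlet(α) prior with multinomial counts c, the posterior is Dirichlet(α + c) componentwise.
Subtract each count from the matching posterior parameter: 13−7=6, 21−9=12, 21−14=7.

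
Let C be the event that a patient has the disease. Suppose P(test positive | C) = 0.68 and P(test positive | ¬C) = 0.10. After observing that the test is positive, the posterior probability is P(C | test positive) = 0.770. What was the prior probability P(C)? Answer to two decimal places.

In odds form, posterior odds = prior odds × likelihood ratio, so prior odds = posterior odds ÷ LR.
Posterior odds = 0.770/(1−0.770) = 3.3478. LR = 0.68/0.10 = 6.8000.
Prior odds = 3.3478/6.8000 = 0.4923, so P(C) = 0.4923/(1+0.4923) ≈ 0.33.

P(C) = 0.33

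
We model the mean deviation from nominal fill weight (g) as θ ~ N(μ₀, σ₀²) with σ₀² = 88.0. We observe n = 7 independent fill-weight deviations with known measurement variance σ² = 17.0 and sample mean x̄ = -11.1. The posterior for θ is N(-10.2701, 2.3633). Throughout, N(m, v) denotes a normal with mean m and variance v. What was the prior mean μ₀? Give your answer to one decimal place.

μ₀ = 19.8

The posterior mean is a precision-weighted average: μ_n = (τ₀μ₀ + τ_data·x̄)/(τ₀+τ_data), with τ₀=1/σ₀² and τ_data=n/σ².
Here τ₀ = 1/88.0 = 0.011364 and τ_data = 7/17.0 = 0.411765, so τ_n = 0.423129.
Rearranging for μ₀: μ₀ = (μ_n·τ_n − τ_data·x̄)/τ₀ = (-10.2701·0.423129 − 0.411765·-11.1) / 0.011364 = 0.225014/0.011364 ≈ 19.8.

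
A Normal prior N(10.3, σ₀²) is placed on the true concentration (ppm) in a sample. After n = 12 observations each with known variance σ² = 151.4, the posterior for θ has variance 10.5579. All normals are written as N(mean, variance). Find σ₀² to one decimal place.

σ₀² = 64.7

Posterior precision equals prior precision plus data precision: 1/σ_n² = 1/σ₀² + n/σ².
So 1/σ₀² = 1/10.5579 − 12/151.4 = 0.094716 − 0.079260 = 0.015456.
Hence σ₀² = 1/0.015456 ≈ 64.7.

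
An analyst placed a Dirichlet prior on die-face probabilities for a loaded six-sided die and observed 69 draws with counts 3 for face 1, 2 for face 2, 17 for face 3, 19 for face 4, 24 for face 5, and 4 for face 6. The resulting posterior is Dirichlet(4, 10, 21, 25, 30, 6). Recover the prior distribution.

For a Dirichlet(α) prior with multinomial counts c, the posterior is Dirichlet(α + c) componentwise.
Subtract each count from the matching posterior parameter: 4−3=1, 10−2=8, 21−17=4, 25−19=6, 30−24=6, 6−4=2.

Dirichlet(1, 8, 4, 6, 6, 2)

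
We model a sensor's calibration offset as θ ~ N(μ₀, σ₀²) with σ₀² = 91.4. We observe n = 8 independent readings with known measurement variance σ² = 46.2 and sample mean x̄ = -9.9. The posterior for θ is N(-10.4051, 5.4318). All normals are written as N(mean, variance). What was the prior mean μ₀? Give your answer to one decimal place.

μ₀ = -18.4

The posterior mean is a precision-weighted average: μ_n = (τ₀μ₀ + τ_data·x̄)/(τ₀+τ_data), with τ₀=1/σ₀² and τ_data=n/σ².
Here τ₀ = 1/91.4 = 0.010941 and τ_data = 8/46.2 = 0.173160, so τ_n = 0.184101.
Rearranging for μ₀: μ₀ = (μ_n·τ_n − τ_data·x̄)/τ₀ = (-10.4051·0.184101 − 0.173160·-9.9) / 0.010941 = -0.201305/0.010941 ≈ -18.4.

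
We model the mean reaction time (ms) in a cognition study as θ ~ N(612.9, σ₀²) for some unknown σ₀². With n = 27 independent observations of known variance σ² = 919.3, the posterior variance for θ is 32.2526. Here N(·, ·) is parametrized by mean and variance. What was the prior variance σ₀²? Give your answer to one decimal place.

σ₀² = 611.6

For the Normal–Normal model with known σ², precisions add: τ_n = τ₀ + n/σ².
So 1/σ₀² = 1/32.2526 − 27/919.3 = 0.031005 − 0.029370 = 0.001635.
Hence σ₀² = 1/0.001635 ≈ 611.6.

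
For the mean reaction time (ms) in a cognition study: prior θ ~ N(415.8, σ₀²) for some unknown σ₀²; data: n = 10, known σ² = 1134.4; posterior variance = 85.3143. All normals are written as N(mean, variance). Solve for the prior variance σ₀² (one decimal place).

σ₀² = 344.1

For the Normal–Normal model with known σ², precisions add: τ_n = τ₀ + n/σ².
So 1/σ₀² = 1/85.3143 − 10/1134.4 = 0.011721 − 0.008815 = 0.002906.
Hence σ₀² = 1/0.002906 ≈ 344.1.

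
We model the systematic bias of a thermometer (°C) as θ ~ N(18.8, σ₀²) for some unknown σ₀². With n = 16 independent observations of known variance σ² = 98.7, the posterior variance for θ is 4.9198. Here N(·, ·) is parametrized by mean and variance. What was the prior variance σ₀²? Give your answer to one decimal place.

σ₀² = 24.3

For the Normal–Normal model with known σ², precisions add: τ_n = τ₀ + n/σ².
So 1/σ₀² = 1/4.9198 − 16/98.7 = 0.203260 − 0.162107 = 0.041153.
Hence σ₀² = 1/0.041153 ≈ 24.3.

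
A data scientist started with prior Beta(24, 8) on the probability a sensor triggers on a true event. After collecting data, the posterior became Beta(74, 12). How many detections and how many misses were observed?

50 detections and 4 misses

Under Beta–binomial conjugacy the posterior parameters are (a+s, b+f).
Match parameters: s=74−24=50, f=12−8=4.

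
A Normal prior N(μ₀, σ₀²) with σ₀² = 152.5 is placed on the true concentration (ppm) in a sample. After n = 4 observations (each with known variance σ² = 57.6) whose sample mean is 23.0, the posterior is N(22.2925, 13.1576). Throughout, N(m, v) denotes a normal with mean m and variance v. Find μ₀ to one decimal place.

μ₀ = 14.8

With known observation variance, the Normal–Normal posterior has precision τ_n = τ₀ + n/σ² and mean μ_n = (τ₀μ₀ + (n/σ²)x̄)/τ_n.
Here τ₀ = 1/152.5 = 0.006557 and τ_data = 4/57.6 = 0.069444, so τ_n = 0.076001.
Rearranging for μ₀: μ₀ = (μ_n·τ_n − τ_data·x̄)/τ₀ = (22.2925·0.076001 − 0.069444·23.0) / 0.006557 = 0.097040/0.006557 ≈ 14.8.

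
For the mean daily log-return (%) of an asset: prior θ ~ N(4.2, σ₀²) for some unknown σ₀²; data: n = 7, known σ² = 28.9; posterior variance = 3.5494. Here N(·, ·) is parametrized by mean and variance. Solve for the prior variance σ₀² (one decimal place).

For the Normal–Normal model with known σ², precisions add: τ_n = τ₀ + n/σ².
So 1/σ₀² = 1/3.5494 − 7/28.9 = 0.281738 − 0.242215 = 0.039523.
Hence σ₀² = 1/0.039523 ≈ 25.3.

σ₀² = 25.3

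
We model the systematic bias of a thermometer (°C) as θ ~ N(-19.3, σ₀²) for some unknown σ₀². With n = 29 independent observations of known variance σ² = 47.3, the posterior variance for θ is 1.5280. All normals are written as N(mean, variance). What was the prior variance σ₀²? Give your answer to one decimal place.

σ₀² = 24.2

For the Normal–Normal model with known σ², precisions add: τ_n = τ₀ + n/σ².
So 1/σ₀² = 1/1.5280 − 29/47.3 = 0.654450 − 0.613108 = 0.041342.
Hence σ₀² = 1/0.041342 ≈ 24.2.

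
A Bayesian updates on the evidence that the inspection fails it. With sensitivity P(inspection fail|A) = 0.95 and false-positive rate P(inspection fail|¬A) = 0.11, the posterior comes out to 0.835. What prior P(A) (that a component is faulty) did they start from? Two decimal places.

Bayes' rule in odds form gives O(A|E) = O(A)·[P(E|A)/P(E|¬A)], hence O(A) = O(A|E)/LR.
Posterior odds = 0.835/(1−0.835) = 5.0606. LR = 0.95/0.11 = 8.6364.
Prior odds = 5.0606/8.6364 = 0.5860, so P(A) = 0.5860/(1+0.5860) ≈ 0.37.

P(A) = 0.37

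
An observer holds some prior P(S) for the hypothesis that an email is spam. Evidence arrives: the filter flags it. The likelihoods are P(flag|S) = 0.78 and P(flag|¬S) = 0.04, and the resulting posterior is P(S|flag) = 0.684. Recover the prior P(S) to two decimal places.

P(S) = 0.10

In odds form, posterior odds = prior odds × likelihood ratio, so prior odds = posterior odds ÷ LR.
Posterior odds = 0.684/(1−0.684) = 2.1646. LR = 0.78/0.04 = 19.5000.
Prior odds = 2.1646/19.5000 = 0.1110, so P(S) = 0.1110/(1+0.1110) ≈ 0.10.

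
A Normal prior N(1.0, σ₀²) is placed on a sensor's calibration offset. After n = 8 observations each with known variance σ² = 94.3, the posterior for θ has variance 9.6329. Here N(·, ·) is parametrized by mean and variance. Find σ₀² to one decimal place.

For the Normal–Normal model with known σ², precisions add: τ_n = τ₀ + n/σ².
So 1/σ₀² = 1/9.6329 − 8/94.3 = 0.103811 − 0.084836 = 0.018975.
Hence σ₀² = 1/0.018975 ≈ 52.7.

σ₀² = 52.7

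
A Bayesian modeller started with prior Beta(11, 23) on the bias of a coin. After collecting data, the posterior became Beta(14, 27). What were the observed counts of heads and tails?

3 heads and 4 tails

A Beta(α, β) prior with s successes and f failures in binomial data gives a Beta(α+s, β+f) posterior.
Match parameters: s=14−11=3, f=27−23=4.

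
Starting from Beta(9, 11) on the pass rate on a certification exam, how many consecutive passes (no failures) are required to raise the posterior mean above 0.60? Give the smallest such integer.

k = 8

After k passes and 0 failures the posterior is Beta(9+k, 11), with mean (9+k)/(9+11+k).
Set (9+k)/(20+k) > 0.60 and solve: k > (0.60·20 − 9)/(1 − 0.60) = 7.500.
The smallest integer exceeding 7.500 is 8, and checking k=8: (17)/(28) = 0.6071 > 0.60.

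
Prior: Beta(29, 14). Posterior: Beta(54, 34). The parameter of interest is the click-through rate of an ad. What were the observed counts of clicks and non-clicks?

Beta is conjugate to the binomial likelihood: posterior = Beta(α+s, β+f).
So s = 54 − 29 = 25 and f = 34 − 14 = 20.

25 clicks and 20 non-clicks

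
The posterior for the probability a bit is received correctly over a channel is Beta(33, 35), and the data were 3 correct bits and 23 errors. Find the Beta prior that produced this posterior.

Beta(30, 12)

Under Beta–binomial conjugacy the posterior parameters are (a+s, b+f).
So a = 33 − 3 = 30 and b = 35 − 23 = 12.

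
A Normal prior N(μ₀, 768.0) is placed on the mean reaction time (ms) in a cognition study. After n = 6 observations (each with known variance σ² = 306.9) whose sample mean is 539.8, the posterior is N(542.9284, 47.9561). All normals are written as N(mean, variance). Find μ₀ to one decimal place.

The posterior mean is a precision-weighted average: μ_n = (τ₀μ₀ + τ_data·x̄)/(τ₀+τ_data), with τ₀=1/σ₀² and τ_data=n/σ².
Here τ₀ = 1/768.0 = 0.001302 and τ_data = 6/306.9 = 0.019550, so τ_n = 0.020852.
Rearranging for μ₀: μ₀ = (μ_n·τ_n − τ_data·x̄)/τ₀ = (542.9284·0.020852 − 0.019550·539.8) / 0.001302 = 0.768053/0.001302 ≈ 589.9.

μ₀ = 589.9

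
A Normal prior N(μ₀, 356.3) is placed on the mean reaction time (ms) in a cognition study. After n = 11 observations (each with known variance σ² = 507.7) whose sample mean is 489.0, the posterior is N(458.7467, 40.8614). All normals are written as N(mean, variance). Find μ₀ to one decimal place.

μ₀ = 225.2

With known observation variance, the Normal–Normal posterior has precision τ_n = τ₀ + n/σ² and mean μ_n = (τ₀μ₀ + (n/σ²)x̄)/τ_n.
Here τ₀ = 1/356.3 = 0.002807 and τ_data = 11/507.7 = 0.021666, so τ_n = 0.024473.
Rearranging for μ₀: μ₀ = (μ_n·τ_n − τ_data·x̄)/τ₀ = (458.7467·0.024473 − 0.021666·489.0) / 0.002807 = 0.632234/0.002807 ≈ 225.2.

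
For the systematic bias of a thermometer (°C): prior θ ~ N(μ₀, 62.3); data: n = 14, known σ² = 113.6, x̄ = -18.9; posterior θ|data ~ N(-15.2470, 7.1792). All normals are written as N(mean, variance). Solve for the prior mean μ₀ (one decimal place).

μ₀ = 12.8

The posterior mean is a precision-weighted average: μ_n = (τ₀μ₀ + τ_data·x̄)/(τ₀+τ_data), with τ₀=1/σ₀² and τ_data=n/σ².
Here τ₀ = 1/62.3 = 0.016051 and τ_data = 14/113.6 = 0.123239, so τ_n = 0.139290.
Rearranging for μ₀: μ₀ = (μ_n·τ_n − τ_data·x̄)/τ₀ = (-15.2470·0.139290 − 0.123239·-18.9) / 0.016051 = 0.205462/0.016051 ≈ 12.8.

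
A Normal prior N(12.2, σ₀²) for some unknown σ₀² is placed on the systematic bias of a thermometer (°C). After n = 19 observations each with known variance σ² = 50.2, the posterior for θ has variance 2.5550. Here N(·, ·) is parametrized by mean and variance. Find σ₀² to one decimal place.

σ₀² = 77.5

For the Normal–Normal model with known σ², precisions add: τ_n = τ₀ + n/σ².
So 1/σ₀² = 1/2.5550 − 19/50.2 = 0.391389 − 0.378486 = 0.012903.
Hence σ₀² = 1/0.012903 ≈ 77.5.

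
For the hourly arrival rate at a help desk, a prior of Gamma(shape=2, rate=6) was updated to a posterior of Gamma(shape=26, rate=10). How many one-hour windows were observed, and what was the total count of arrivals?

n = 4 one-hour windows with total 24 arrivals

Gamma–Poisson conjugacy: posterior shape = α + Σxᵢ, posterior rate = β + n.
Matching: Σxᵢ = 26 − 2 = 24 and n = 10 − 6 = 4.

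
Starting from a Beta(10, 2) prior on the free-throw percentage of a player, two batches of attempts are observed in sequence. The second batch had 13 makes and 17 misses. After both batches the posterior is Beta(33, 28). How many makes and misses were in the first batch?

Because Beta–binomial updating is additive in the counts, the combined data contributed (α_post−α_prior, β_post−β_prior) successes and failures.
Total across both batches: 33−10=23 makes, 28−2=26 misses.
Subtract the second batch: 23−13=10 makes and 26−17=9 misses.

10 makes and 9 misses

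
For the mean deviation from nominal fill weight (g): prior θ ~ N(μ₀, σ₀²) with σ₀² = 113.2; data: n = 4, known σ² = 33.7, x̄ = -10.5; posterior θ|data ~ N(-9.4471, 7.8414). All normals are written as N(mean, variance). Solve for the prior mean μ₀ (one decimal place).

μ₀ = 4.7

The posterior mean is a precision-weighted average: μ_n = (τ₀μ₀ + τ_data·x̄)/(τ₀+τ_data), with τ₀=1/σ₀² and τ_data=n/σ².
Here τ₀ = 1/113.2 = 0.008834 and τ_data = 4/33.7 = 0.118694, so τ_n = 0.127528.
Rearranging for μ₀: μ₀ = (μ_n·τ_n − τ_data·x̄)/τ₀ = (-9.4471·0.127528 − 0.118694·-10.5) / 0.008834 = 0.041517/0.008834 ≈ 4.7.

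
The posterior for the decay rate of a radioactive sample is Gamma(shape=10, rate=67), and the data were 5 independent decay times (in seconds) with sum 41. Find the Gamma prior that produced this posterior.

Gamma–exponential conjugacy: posterior shape = α + n, posterior rate = β + Σtᵢ.
So α = 10 − 5 = 5 and β = 67 − 41 = 26.

Gamma(shape=5, rate=26)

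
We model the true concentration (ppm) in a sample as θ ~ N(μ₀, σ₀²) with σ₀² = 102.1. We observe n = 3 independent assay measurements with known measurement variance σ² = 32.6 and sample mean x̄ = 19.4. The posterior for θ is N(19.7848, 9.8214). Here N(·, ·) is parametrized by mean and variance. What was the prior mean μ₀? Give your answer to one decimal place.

μ₀ = 23.4

With known observation variance, the Normal–Normal posterior has precision τ_n = τ₀ + n/σ² and mean μ_n = (τ₀μ₀ + (n/σ²)x̄)/τ_n.
Here τ₀ = 1/102.1 = 0.009794 and τ_data = 3/32.6 = 0.092025, so τ_n = 0.101819.
Rearranging for μ₀: μ₀ = (μ_n·τ_n − τ_data·x̄)/τ₀ = (19.7848·0.101819 − 0.092025·19.4) / 0.009794 = 0.229184/0.009794 ≈ 23.4.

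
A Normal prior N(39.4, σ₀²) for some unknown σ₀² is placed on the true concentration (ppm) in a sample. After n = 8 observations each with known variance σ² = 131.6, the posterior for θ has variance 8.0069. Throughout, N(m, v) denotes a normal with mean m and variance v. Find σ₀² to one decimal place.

Posterior precision equals prior precision plus data precision: 1/σ_n² = 1/σ₀² + n/σ².
So 1/σ₀² = 1/8.0069 − 8/131.6 = 0.124892 − 0.060790 = 0.064102.
Hence σ₀² = 1/0.064102 ≈ 15.6.

σ₀² = 15.6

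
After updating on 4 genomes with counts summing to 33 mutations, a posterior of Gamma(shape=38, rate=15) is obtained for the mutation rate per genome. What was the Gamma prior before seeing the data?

Gamma(shape=5, rate=11)

A Gamma(α, β) prior (rate parametrization) on a Poisson rate with n observations summing to S gives posterior Gamma(α+S, β+n).
So α = 38 − 33 = 5 and β = 15 − 4 = 11.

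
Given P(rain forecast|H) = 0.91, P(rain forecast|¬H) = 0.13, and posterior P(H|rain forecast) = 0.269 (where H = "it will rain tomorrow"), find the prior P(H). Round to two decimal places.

In odds form, posterior odds = prior odds × likelihood ratio, so prior odds = posterior odds ÷ LR.
Posterior odds = 0.269/(1−0.269) = 0.3680. LR = 0.91/0.13 = 7.0000.
Prior odds = 0.3680/7.0000 = 0.0526, so P(H) = 0.0526/(1+0.0526) ≈ 0.05.

P(H) = 0.05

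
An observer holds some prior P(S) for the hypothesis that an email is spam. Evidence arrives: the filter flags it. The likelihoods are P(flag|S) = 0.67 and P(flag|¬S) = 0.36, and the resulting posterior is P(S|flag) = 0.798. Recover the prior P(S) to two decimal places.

In odds form, posterior odds = prior odds × likelihood ratio, so prior odds = posterior odds ÷ LR.
Posterior odds = 0.798/(1−0.798) = 3.9505. LR = 0.67/0.36 = 1.8611.
Prior odds = 3.9505/1.8611 = 2.1227, so P(S) = 2.1227/(1+2.1227) ≈ 0.68.

P(S) = 0.68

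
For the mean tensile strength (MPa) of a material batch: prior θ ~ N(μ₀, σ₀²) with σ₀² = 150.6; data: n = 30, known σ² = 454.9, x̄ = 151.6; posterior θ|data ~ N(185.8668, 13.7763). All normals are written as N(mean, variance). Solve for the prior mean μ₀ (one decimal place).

With known observation variance, the Normal–Normal posterior has precision τ_n = τ₀ + n/σ² and mean μ_n = (τ₀μ₀ + (n/σ²)x̄)/τ_n.
Here τ₀ = 1/150.6 = 0.006640 and τ_data = 30/454.9 = 0.065949, so τ_n = 0.072589.
Rearranging for μ₀: μ₀ = (μ_n·τ_n − τ_data·x̄)/τ₀ = (185.8668·0.072589 − 0.065949·151.6) / 0.006640 = 3.494017/0.006640 ≈ 526.2.

μ₀ = 526.2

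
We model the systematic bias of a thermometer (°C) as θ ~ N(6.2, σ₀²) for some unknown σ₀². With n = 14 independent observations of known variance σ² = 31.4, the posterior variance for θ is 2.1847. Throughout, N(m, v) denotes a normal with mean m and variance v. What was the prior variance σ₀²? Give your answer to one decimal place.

For the Normal–Normal model with known σ², precisions add: τ_n = τ₀ + n/σ².
So 1/σ₀² = 1/2.1847 − 14/31.4 = 0.457729 − 0.445860 = 0.011869.
Hence σ₀² = 1/0.011869 ≈ 84.3.

σ₀² = 84.3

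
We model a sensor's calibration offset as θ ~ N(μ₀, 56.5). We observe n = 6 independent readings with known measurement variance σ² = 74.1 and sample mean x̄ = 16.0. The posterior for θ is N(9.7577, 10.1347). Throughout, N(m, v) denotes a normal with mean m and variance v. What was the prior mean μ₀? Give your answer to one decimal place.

μ₀ = -18.8

The posterior mean is a precision-weighted average: μ_n = (τ₀μ₀ + τ_data·x̄)/(τ₀+τ_data), with τ₀=1/σ₀² and τ_data=n/σ².
Here τ₀ = 1/56.5 = 0.017699 and τ_data = 6/74.1 = 0.080972, so τ_n = 0.098671.
Rearranging for μ₀: μ₀ = (μ_n·τ_n − τ_data·x̄)/τ₀ = (9.7577·0.098671 − 0.080972·16.0) / 0.017699 = -0.332750/0.017699 ≈ -18.8.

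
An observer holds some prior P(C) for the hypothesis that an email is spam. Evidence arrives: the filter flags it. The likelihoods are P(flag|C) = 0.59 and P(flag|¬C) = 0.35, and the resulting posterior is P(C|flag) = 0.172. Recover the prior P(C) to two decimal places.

P(C) = 0.11

In odds form, posterior odds = prior odds × likelihood ratio, so prior odds = posterior odds ÷ LR.
Posterior odds = 0.172/(1−0.172) = 0.2077. LR = 0.59/0.35 = 1.6857.
Prior odds = 0.2077/1.6857 = 0.1232, so P(C) = 0.1232/(1+0.1232) ≈ 0.11.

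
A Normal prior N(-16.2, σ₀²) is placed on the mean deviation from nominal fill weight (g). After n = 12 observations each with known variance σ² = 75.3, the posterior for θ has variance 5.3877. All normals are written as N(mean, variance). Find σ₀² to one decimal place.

σ₀² = 38.1

For the Normal–Normal model with known σ², precisions add: τ_n = τ₀ + n/σ².
So 1/σ₀² = 1/5.3877 − 12/75.3 = 0.185608 − 0.159363 = 0.026245.
Hence σ₀² = 1/0.026245 ≈ 38.1.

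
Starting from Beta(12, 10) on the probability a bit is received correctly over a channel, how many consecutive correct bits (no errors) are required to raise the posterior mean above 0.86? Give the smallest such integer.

k = 50

After k correct bits and 0 errors the posterior is Beta(12+k, 10), with mean (12+k)/(12+10+k).
Set (12+k)/(22+k) > 0.86 and solve: k > (0.86·22 − 12)/(1 − 0.86) = 49.429.
The smallest integer exceeding 49.429 is 50, and checking k=50: (62)/(72) = 0.8611 > 0.86.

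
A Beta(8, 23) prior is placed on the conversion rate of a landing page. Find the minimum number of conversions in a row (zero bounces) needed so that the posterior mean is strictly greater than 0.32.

After k conversions and 0 bounces the posterior is Beta(8+k, 23), with mean (8+k)/(8+23+k).
Set (8+k)/(31+k) > 0.32 and solve: k > (0.32·31 − 8)/(1 − 0.32) = 2.824.
The smallest integer exceeding 2.824 is 3, and checking k=3: (11)/(34) = 0.3235 > 0.32.

k = 3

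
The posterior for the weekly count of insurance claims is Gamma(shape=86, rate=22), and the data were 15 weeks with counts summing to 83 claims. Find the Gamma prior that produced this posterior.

A Gamma(α, β) prior (rate parametrization) on a Poisson rate with n observations summing to S gives posterior Gamma(α+S, β+n).
So α = 86 − 83 = 3 and β = 22 − 15 = 7.

Gamma(shape=3, rate=7)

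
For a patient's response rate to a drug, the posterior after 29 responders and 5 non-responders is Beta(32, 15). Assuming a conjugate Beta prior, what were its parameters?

Beta(3, 10)

A Beta(α, β) prior with s successes and f failures in binomial data gives a Beta(α+s, β+f) posterior.
Subtract the data counts: 32−29=3, 15−5=10.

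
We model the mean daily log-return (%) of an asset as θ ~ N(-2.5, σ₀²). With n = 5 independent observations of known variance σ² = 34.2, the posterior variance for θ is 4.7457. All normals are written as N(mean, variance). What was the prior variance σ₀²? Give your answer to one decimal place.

Posterior precision equals prior precision plus data precision: 1/σ_n² = 1/σ₀² + n/σ².
So 1/σ₀² = 1/4.7457 − 5/34.2 = 0.210717 − 0.146199 = 0.064518.
Hence σ₀² = 1/0.064518 ≈ 15.5.

σ₀² = 15.5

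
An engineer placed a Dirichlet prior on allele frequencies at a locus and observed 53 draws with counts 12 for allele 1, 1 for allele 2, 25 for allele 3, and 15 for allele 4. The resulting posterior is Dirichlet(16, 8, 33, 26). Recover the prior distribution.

Dirichlet(4, 7, 8, 11)

For a Dirichlet(α) prior with multinomial counts c, the posterior is Dirichlet(α + c) componentwise.
Subtract each count from the matching posterior parameter: 16−12=4, 8−1=7, 33−25=8, 26−15=11.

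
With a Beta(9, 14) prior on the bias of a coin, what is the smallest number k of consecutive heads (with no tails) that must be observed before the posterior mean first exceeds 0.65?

After k heads and 0 tails the posterior is Beta(9+k, 14), with mean (9+k)/(9+14+k).
Set (9+k)/(23+k) > 0.65 and solve: k > (0.65·23 − 9)/(1 − 0.65) = 17.000.
The smallest integer exceeding 17.000 is 18, and checking k=18: (27)/(41) = 0.6585 > 0.65.

k = 18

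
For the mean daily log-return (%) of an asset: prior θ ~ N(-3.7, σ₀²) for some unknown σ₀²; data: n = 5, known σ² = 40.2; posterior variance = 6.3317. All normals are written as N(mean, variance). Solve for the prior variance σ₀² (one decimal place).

σ₀² = 29.8

Posterior precision equals prior precision plus data precision: 1/σ_n² = 1/σ₀² + n/σ².
So 1/σ₀² = 1/6.3317 − 5/40.2 = 0.157935 − 0.124378 = 0.033557.
Hence σ₀² = 1/0.033557 ≈ 29.8.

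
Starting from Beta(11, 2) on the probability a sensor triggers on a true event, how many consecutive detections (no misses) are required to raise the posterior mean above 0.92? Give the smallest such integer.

k = 13

After k detections and 0 misses the posterior is Beta(11+k, 2), with mean (11+k)/(11+2+k).
Set (11+k)/(13+k) > 0.92 and solve: k > (0.92·13 − 11)/(1 − 0.92) = 12.000.
The smallest integer exceeding 12.000 is 13, and checking k=13: (24)/(26) = 0.9231 > 0.92.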